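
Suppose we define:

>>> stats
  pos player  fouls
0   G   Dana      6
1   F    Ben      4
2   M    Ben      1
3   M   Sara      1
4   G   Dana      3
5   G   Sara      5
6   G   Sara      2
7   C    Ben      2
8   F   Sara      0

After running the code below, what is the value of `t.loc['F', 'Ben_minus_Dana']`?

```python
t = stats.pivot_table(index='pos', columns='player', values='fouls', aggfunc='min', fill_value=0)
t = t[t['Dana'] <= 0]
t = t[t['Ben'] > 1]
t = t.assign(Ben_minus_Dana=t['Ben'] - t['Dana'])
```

pivot: rows=pos, cols=player, min(fouls):
player  Ben  Dana  Sara
pos                    
C         2     0     0
F         4     0     0
G         0     3     2
M         1     0     1
filter rows where Dana <= 0:
player  Ben  Dana  Sara
pos                    
C         2     0     0
F         4     0     0
M         1     0     1
filter rows where Ben > 1:
player  Ben  Dana  Sara
pos                    
C         2     0     0
F         4     0     0
add column Ben_minus_Dana = t['Ben'] - t['Dana']:
player  Ben  Dana  Sara  Ben_minus_Dana
pos                                    
C         2     0     0               2
F         4     0     0               4
value at row 'F', column 'Ben_minus_Dana' → 4

4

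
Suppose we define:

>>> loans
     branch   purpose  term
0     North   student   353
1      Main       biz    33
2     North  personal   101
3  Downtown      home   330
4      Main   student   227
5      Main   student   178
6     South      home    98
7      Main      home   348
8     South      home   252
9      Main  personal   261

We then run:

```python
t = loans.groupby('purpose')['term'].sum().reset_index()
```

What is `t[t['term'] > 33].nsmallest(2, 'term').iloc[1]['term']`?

758

group by purpose, sum of term:
purpose
biz           33
home        1028
personal     362
student      758
Name: term, dtype: int64
reset_index():
    purpose  term
0       biz    33
1      home  1028
2  personal   362
3   student   758
filter rows where term > 33:
    purpose  term
1      home  1028
2  personal   362
3   student   758
take 2 rows with smallest term:
    purpose  term
2  personal   362
3   student   758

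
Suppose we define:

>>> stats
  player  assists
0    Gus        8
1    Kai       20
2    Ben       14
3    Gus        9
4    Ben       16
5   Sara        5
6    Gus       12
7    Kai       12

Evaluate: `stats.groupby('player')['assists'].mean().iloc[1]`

group by player, mean of assists:
player
Ben     15.000000
Gus      9.666667
Kai     16.000000
Sara     5.000000
Name: assists, dtype: float64

9.66666666667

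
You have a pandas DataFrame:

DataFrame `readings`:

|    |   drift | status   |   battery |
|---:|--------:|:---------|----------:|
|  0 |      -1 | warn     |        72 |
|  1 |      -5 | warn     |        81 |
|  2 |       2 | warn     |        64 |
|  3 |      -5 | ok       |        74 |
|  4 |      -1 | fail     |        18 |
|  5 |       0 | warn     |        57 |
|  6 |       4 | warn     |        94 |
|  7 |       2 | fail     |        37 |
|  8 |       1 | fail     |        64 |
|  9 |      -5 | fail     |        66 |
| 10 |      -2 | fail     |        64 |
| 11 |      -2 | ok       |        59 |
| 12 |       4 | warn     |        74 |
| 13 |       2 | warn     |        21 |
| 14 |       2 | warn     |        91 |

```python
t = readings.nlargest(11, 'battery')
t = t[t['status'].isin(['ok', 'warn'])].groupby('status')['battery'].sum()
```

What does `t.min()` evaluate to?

133

take 11 rows with largest battery:
    drift status  battery
6       4   warn       94
14      2   warn       91
1      -5   warn       81
3      -5     ok       74
12      4   warn       74
0      -1   warn       72
9      -5   fail       66
2       2   warn       64
8       1   fail       64
10     -2   fail       64
11     -2     ok       59
filter rows where status in ['ok', 'warn']:
    drift status  battery
6       4   warn       94
14      2   warn       91
1      -5   warn       81
3      -5     ok       74
12      4   warn       74
0      -1   warn       72
2       2   warn       64
11     -2     ok       59
group by status, sum of battery:
status
ok      133
warn    476
Name: battery, dtype: int64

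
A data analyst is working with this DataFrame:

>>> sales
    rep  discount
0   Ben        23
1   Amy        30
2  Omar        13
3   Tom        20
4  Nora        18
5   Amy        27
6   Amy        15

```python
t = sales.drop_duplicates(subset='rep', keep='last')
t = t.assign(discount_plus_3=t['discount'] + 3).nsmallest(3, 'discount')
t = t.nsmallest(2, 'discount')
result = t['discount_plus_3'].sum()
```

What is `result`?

drop duplicate rep (keep=last):
    rep  discount
0   Ben        23
2  Omar        13
3   Tom        20
4  Nora        18
6   Amy        15
add column discount_plus_3 = t['discount'] + 3:
    rep  discount  discount_plus_3
0   Ben        23               26
2  Omar        13               16
3   Tom        20               23
4  Nora        18               21
6   Amy        15               18
take 3 rows with smallest discount:
    rep  discount  discount_plus_3
2  Omar        13               16
6   Amy        15               18
4  Nora        18               21
take 2 rows with smallest discount:
    rep  discount  discount_plus_3
2  Omar        13               16
6   Amy        15               18
Taking the sum of column 'discount_plus_3' gives 34.

34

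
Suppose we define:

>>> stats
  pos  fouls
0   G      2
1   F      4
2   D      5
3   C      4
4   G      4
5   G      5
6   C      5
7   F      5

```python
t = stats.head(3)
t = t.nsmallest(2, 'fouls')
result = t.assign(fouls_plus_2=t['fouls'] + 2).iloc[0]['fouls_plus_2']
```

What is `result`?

take first 3 rows:
  pos  fouls
0   G      2
1   F      4
2   D      5
take 2 rows with smallest fouls:
  pos  fouls
0   G      2
1   F      4
add column fouls_plus_2 = t['fouls'] + 2:
  pos  fouls  fouls_plus_2
0   G      2             4
1   F      4             6

4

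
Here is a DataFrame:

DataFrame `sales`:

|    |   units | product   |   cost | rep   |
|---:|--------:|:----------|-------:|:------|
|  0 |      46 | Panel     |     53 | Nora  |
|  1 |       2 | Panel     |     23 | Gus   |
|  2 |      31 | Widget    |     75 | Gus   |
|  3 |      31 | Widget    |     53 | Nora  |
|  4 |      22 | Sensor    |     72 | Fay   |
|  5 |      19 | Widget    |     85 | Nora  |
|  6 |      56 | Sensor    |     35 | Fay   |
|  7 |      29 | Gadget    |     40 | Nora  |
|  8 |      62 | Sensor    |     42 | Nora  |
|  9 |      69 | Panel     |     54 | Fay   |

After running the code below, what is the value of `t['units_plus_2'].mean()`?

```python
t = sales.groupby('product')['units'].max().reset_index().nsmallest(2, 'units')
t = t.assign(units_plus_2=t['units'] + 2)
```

32.0

group by product, max of units:
product
Gadget    29
Panel     69
Sensor    62
Widget    31
Name: units, dtype: int64
reset_index():
  product  units
0  Gadget     29
1   Panel     69
2  Sensor     62
3  Widget     31
take 2 rows with smallest units:
  product  units
0  Gadget     29
3  Widget     31
add column units_plus_2 = t['units'] + 2:
  product  units  units_plus_2
0  Gadget     29            31
3  Widget     31            33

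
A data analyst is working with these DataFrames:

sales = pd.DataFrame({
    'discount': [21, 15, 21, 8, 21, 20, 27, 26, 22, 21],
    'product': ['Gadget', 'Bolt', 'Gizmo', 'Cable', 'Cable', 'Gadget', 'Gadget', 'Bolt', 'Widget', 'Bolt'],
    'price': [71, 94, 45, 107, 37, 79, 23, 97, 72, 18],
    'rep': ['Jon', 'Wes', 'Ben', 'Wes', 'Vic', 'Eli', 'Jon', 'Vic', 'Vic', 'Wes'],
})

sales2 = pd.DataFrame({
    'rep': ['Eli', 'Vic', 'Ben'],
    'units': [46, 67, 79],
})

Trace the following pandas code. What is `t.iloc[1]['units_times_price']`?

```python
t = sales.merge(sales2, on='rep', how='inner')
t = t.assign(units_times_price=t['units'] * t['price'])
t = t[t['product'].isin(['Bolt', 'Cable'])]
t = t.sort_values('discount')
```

6499

merge on 'rep' (how='inner') → 5 rows:
   discount product  price  rep  units
0        21   Gizmo     45  Ben     79
1        21   Cable     37  Vic     67
2        20  Gadget     79  Eli     46
3        26    Bolt     97  Vic     67
4        22  Widget     72  Vic     67
add column units_times_price = t['units'] * t['price']:
   discount product  price  rep  units  units_times_price
0        21   Gizmo     45  Ben     79               3555
1        21   Cable     37  Vic     67               2479
2        20  Gadget     79  Eli     46               3634
3        26    Bolt     97  Vic     67               6499
4        22  Widget     72  Vic     67               4824
filter rows where product in ['Bolt', 'Cable']:
   discount product  price  rep  units  units_times_price
1        21   Cable     37  Vic     67               2479
3        26    Bolt     97  Vic     67               6499
sort by discount:
   discount product  price  rep  units  units_times_price
1        21   Cable     37  Vic     67               2479
3        26    Bolt     97  Vic     67               6499
Then the value at position 1, column 'units_times_price': 6499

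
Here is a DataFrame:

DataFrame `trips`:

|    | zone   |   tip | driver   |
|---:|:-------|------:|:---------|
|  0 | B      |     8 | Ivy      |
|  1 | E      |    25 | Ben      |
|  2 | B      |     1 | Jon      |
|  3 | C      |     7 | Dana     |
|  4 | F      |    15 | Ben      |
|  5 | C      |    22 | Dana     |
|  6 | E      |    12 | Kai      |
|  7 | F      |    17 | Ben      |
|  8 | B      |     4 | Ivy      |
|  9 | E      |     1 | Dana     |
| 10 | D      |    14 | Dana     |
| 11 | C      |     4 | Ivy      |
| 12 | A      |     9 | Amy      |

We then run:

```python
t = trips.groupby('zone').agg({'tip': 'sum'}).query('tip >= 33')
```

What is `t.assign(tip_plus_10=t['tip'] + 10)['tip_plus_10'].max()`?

48

group by zone, sum of tip:
      tip
zone     
A       9
B      13
C      33
D      14
E      38
F      32
filter rows where tip >= 33:
      tip
zone     
C      33
E      38
add column tip_plus_10 = t['tip'] + 10:
      tip  tip_plus_10
zone                  
C      33           43
E      38           48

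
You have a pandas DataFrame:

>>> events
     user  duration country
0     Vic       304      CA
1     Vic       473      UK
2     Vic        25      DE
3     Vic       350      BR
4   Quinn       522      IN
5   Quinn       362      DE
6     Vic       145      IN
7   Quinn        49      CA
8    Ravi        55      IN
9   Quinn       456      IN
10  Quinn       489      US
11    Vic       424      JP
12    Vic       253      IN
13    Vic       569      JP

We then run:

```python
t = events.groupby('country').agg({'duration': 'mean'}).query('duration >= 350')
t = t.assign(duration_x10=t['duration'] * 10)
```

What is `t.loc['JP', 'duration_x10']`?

4965.0

group by country, mean of duration:
         duration
country          
BR          350.0
CA          176.5
DE          193.5
IN          286.2
JP          496.5
UK          473.0
US          489.0
filter rows where duration >= 350:
         duration
country          
BR          350.0
JP          496.5
UK          473.0
US          489.0
add column duration_x10 = t['duration'] * 10:
         duration  duration_x10
country                        
BR          350.0        3500.0
JP          496.5        4965.0
UK          473.0        4730.0
US          489.0        4890.0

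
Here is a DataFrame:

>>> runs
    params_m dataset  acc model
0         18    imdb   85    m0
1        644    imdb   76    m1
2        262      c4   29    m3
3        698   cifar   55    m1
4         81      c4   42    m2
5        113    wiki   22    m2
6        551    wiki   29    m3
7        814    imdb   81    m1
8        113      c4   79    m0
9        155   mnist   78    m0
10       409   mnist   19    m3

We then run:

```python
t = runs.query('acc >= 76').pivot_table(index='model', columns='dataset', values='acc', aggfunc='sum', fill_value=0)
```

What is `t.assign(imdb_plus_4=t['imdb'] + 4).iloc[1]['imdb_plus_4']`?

filter rows where acc >= 76:
   params_m dataset  acc model
0        18    imdb   85    m0
1       644    imdb   76    m1
7       814    imdb   81    m1
8       113      c4   79    m0
9       155   mnist   78    m0
pivot: rows=model, cols=dataset, sum(acc):
dataset  c4  imdb  mnist
model                   
m0       79    85     78
m1        0   157      0
add column imdb_plus_4 = t['imdb'] + 4:
dataset  c4  imdb  mnist  imdb_plus_4
model                                
m0       79    85     78           89
m1        0   157      0          161
Taking the value at position 1, column 'imdb_plus_4' gives 161.

161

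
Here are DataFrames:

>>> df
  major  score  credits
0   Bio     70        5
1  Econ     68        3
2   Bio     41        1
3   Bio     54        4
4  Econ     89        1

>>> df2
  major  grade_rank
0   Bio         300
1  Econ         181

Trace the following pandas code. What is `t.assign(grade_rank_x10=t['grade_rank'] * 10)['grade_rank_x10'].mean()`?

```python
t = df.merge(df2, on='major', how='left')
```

merge on 'major' (how='left') → 5 rows:
  major  score  credits  grade_rank
0   Bio     70        5         300
1  Econ     68        3         181
2   Bio     41        1         300
3   Bio     54        4         300
4  Econ     89        1         181
add column grade_rank_x10 = t['grade_rank'] * 10:
  major  score  credits  grade_rank  grade_rank_x10
0   Bio     70        5         300            3000
1  Econ     68        3         181            1810
2   Bio     41        1         300            3000
3   Bio     54        4         300            3000
4  Econ     89        1         181            1810

2524.0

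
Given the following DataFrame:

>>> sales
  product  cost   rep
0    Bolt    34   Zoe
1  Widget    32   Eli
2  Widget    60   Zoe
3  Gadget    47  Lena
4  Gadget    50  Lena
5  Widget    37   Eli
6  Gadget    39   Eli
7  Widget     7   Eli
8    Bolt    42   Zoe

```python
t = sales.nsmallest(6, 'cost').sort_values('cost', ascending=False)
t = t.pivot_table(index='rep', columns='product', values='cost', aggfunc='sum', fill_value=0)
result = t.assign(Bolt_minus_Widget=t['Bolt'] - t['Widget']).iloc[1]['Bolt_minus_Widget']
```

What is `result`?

take 6 rows with smallest cost:
  product  cost  rep
7  Widget     7  Eli
1  Widget    32  Eli
0    Bolt    34  Zoe
5  Widget    37  Eli
6  Gadget    39  Eli
8    Bolt    42  Zoe
sort by cost descending:
  product  cost  rep
8    Bolt    42  Zoe
6  Gadget    39  Eli
5  Widget    37  Eli
0    Bolt    34  Zoe
1  Widget    32  Eli
7  Widget     7  Eli
pivot: rows=rep, cols=product, sum(cost):
product  Bolt  Gadget  Widget
rep                          
Eli         0      39      76
Zoe        76       0       0
add column Bolt_minus_Widget = t['Bolt'] - t['Widget']:
product  Bolt  Gadget  Widget  Bolt_minus_Widget
rep                                             
Eli         0      39      76                -76
Zoe        76       0       0                 76
Finally, value at position 1, column 'Bolt_minus_Widget' = 76.

76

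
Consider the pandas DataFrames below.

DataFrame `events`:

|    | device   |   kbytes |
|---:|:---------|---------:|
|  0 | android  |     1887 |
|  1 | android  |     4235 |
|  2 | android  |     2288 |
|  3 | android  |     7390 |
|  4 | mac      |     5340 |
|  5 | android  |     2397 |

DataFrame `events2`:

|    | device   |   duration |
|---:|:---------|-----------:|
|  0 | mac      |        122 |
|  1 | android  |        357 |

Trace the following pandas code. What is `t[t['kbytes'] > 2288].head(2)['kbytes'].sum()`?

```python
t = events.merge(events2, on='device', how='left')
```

11625

merge on 'device' (how='left') → 6 rows:
    device  kbytes  duration
0  android    1887       357
1  android    4235       357
2  android    2288       357
3  android    7390       357
4      mac    5340       122
5  android    2397       357
filter rows where kbytes > 2288:
    device  kbytes  duration
1  android    4235       357
3  android    7390       357
4      mac    5340       122
5  android    2397       357
take first 2 rows:
    device  kbytes  duration
1  android    4235       357
3  android    7390       357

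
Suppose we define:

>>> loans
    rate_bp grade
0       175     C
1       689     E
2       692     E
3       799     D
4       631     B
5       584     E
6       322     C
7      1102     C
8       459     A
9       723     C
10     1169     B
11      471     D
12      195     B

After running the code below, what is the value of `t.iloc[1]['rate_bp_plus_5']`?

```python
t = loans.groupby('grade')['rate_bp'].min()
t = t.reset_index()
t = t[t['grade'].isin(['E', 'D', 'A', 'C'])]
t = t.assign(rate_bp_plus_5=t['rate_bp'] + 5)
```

180

group by grade, min of rate_bp:
grade
A    459
B    195
C    175
D    471
E    584
Name: rate_bp, dtype: int64
reset_index():
  grade  rate_bp
0     A      459
1     B      195
2     C      175
3     D      471
4     E      584
filter rows where grade in ['E', 'D', 'A', 'C']:
  grade  rate_bp
0     A      459
2     C      175
3     D      471
4     E      584
add column rate_bp_plus_5 = t['rate_bp'] + 5:
  grade  rate_bp  rate_bp_plus_5
0     A      459             464
2     C      175             180
3     D      471             476
4     E      584             589
Then the value at position 1, column 'rate_bp_plus_5': 180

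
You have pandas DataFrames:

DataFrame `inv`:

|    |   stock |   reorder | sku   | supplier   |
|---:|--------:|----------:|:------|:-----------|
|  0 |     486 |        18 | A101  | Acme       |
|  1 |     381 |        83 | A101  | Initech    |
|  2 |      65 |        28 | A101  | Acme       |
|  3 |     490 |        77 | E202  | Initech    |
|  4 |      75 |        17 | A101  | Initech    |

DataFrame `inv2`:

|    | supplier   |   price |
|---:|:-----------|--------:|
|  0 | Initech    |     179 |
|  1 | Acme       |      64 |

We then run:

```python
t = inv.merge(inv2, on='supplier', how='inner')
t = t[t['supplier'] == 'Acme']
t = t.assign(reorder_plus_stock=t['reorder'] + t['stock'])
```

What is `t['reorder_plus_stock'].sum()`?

597

merge on 'supplier' (how='inner') → 5 rows:
   stock  reorder   sku supplier  price
0    486       18  A101     Acme     64
1    381       83  A101  Initech    179
2     65       28  A101     Acme     64
3    490       77  E202  Initech    179
4     75       17  A101  Initech    179
filter rows where supplier == 'Acme':
   stock  reorder   sku supplier  price
0    486       18  A101     Acme     64
2     65       28  A101     Acme     64
add column reorder_plus_stock = t['reorder'] + t['stock']:
   stock  reorder   sku supplier  price  reorder_plus_stock
0    486       18  A101     Acme     64                 504
2     65       28  A101     Acme     64                  93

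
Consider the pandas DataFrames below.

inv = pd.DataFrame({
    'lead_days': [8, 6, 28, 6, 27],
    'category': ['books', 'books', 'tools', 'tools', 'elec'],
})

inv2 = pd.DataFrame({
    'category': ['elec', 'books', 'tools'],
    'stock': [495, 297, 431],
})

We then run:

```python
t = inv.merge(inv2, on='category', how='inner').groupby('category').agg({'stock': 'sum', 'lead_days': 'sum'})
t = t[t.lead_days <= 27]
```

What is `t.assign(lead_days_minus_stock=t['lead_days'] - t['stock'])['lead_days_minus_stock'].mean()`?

merge on 'category' (how='inner') → 5 rows:
   lead_days category  stock
0          8    books    297
1          6    books    297
2         28    tools    431
3          6    tools    431
4         27     elec    495
group by category: sum(stock), sum(lead_days):
          stock  lead_days
category                  
books       594         14
elec        495         27
tools       862         34
filter rows where lead_days <= 27:
          stock  lead_days
category                  
books       594         14
elec        495         27
add column lead_days_minus_stock = t['lead_days'] - t['stock']:
          stock  lead_days  lead_days_minus_stock
category                                         
books       594         14                   -580
elec        495         27                   -468
Reading off the mean of column 'lead_days_minus_stock', we get -524.0.

-524.0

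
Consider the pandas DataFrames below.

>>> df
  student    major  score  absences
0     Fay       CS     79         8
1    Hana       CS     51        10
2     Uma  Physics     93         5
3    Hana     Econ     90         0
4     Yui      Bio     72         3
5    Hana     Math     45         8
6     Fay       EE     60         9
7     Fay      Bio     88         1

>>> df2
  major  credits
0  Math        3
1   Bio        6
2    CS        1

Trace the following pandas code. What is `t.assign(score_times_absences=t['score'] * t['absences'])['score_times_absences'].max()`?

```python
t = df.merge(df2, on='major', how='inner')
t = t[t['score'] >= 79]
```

merge on 'major' (how='inner') → 5 rows:
  student major  score  absences  credits
0     Fay    CS     79         8        1
1    Hana    CS     51        10        1
2     Yui   Bio     72         3        6
3    Hana  Math     45         8        3
4     Fay   Bio     88         1        6
filter rows where score >= 79:
  student major  score  absences  credits
0     Fay    CS     79         8        1
4     Fay   Bio     88         1        6
add column score_times_absences = t['score'] * t['absences']:
  student major  score  absences  credits  score_times_absences
0     Fay    CS     79         8        1                   632
4     Fay   Bio     88         1        6                    88
Then the max of column 'score_times_absences': 632

632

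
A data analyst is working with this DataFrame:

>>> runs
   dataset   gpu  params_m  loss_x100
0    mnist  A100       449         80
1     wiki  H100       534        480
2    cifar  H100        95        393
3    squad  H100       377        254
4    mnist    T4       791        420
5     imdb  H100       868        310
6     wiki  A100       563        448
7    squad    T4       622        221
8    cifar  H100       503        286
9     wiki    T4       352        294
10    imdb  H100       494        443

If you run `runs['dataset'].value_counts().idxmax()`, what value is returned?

value_counts of dataset:
dataset
wiki     3
mnist    2
cifar    2
squad    2
imdb     2
Name: count, dtype: int64
Then the label with the largest value: wiki

wiki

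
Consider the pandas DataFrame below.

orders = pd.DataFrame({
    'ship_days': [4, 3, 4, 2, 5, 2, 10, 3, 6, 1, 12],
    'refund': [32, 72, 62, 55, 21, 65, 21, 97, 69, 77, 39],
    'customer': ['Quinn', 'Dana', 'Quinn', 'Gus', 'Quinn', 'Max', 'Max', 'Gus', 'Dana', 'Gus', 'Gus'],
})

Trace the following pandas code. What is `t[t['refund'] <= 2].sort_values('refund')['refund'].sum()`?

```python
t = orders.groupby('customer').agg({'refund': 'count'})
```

group by customer, count of refund:
          refund
customer        
Dana           2
Gus            4
Max            2
Quinn          3
filter rows where refund <= 2:
          refund
customer        
Dana           2
Max            2
sort by refund:
          refund
customer        
Dana           2
Max            2
Hence 4.

4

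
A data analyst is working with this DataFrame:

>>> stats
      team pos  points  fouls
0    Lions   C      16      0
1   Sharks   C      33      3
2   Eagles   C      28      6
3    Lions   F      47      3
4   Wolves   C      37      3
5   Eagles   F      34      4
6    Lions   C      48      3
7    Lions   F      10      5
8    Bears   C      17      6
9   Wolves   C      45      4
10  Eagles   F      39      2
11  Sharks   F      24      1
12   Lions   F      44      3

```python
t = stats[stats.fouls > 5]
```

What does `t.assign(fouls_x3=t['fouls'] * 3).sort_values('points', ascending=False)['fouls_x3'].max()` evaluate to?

filter rows where fouls > 5:
     team pos  points  fouls
2  Eagles   C      28      6
8   Bears   C      17      6
add column fouls_x3 = t['fouls'] * 3:
     team pos  points  fouls  fouls_x3
2  Eagles   C      28      6        18
8   Bears   C      17      6        18
sort by points descending:
     team pos  points  fouls  fouls_x3
2  Eagles   C      28      6        18
8   Bears   C      17      6        18
So max() = 18.

18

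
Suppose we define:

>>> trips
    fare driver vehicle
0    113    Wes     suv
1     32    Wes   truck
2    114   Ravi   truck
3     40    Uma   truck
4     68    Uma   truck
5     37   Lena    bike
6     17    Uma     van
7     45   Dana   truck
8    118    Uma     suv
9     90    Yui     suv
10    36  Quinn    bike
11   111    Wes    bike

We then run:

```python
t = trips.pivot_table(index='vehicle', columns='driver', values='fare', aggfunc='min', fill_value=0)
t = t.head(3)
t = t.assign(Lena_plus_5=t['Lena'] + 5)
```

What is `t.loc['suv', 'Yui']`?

pivot: rows=vehicle, cols=driver, min(fare):
driver   Dana  Lena  Quinn  Ravi  Uma  Wes  Yui
vehicle                                        
bike        0    37     36     0    0  111    0
suv         0     0      0     0  118  113   90
truck      45     0      0   114   40   32    0
van         0     0      0     0   17    0    0
take first 3 rows:
driver   Dana  Lena  Quinn  Ravi  Uma  Wes  Yui
vehicle                                        
bike        0    37     36     0    0  111    0
suv         0     0      0     0  118  113   90
truck      45     0      0   114   40   32    0
add column Lena_plus_5 = t['Lena'] + 5:
driver   Dana  Lena  Quinn  Ravi  Uma  Wes  Yui  Lena_plus_5
vehicle                                                     
bike        0    37     36     0    0  111    0           42
suv         0     0      0     0  118  113   90            5
truck      45     0      0   114   40   32    0            5
So loc['suv', 'Yui'] = 90.

90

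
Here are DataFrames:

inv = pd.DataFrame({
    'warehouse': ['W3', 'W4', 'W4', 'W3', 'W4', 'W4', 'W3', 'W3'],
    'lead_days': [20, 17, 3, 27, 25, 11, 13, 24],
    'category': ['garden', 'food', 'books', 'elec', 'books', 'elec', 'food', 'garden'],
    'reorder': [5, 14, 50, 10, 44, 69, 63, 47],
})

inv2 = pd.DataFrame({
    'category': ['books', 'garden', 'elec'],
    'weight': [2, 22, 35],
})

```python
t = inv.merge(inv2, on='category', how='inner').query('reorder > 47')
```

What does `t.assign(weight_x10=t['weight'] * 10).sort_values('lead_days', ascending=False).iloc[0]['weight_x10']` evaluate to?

350

merge on 'category' (how='inner') → 6 rows:
  warehouse  lead_days category  reorder  weight
0        W3         20   garden        5      22
1        W4          3    books       50       2
2        W3         27     elec       10      35
3        W4         25    books       44       2
4        W4         11     elec       69      35
5        W3         24   garden       47      22
filter rows where reorder > 47:
  warehouse  lead_days category  reorder  weight
1        W4          3    books       50       2
4        W4         11     elec       69      35
add column weight_x10 = t['weight'] * 10:
  warehouse  lead_days category  reorder  weight  weight_x10
1        W4          3    books       50       2          20
4        W4         11     elec       69      35         350
sort by lead_days descending:
  warehouse  lead_days category  reorder  weight  weight_x10
4        W4         11     elec       69      35         350
1        W4          3    books       50       2          20
Taking the value at position 0, column 'weight_x10' gives 350.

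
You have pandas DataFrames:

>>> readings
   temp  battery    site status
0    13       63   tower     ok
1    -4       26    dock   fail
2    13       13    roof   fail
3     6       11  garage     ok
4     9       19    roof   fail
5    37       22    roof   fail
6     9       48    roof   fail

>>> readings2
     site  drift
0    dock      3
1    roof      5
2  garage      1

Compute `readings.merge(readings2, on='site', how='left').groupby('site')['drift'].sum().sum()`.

merge on 'site' (how='left') → 7 rows:
   temp  battery    site status  drift
0    13       63   tower     ok    NaN
1    -4       26    dock   fail    3.0
2    13       13    roof   fail    5.0
3     6       11  garage     ok    1.0
4     9       19    roof   fail    5.0
5    37       22    roof   fail    5.0
6     9       48    roof   fail    5.0
group by site, sum of drift:
site
dock       3.0
garage     1.0
roof      20.0
tower      0.0
Name: drift, dtype: float64
The sum of the resulting series is 24.0.

24.0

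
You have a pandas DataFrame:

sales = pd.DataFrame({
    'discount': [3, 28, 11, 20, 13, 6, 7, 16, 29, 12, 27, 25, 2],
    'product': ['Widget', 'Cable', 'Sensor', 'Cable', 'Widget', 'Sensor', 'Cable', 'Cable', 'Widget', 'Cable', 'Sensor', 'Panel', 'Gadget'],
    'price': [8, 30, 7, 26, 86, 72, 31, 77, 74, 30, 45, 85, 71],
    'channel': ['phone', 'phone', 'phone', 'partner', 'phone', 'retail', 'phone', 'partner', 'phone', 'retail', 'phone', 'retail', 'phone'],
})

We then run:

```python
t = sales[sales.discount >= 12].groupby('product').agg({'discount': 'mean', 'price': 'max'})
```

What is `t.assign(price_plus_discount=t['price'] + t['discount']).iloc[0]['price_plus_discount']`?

96.0

filter rows where discount >= 12:
    discount product  price  channel
1         28   Cable     30    phone
3         20   Cable     26  partner
4         13  Widget     86    phone
7         16   Cable     77  partner
8         29  Widget     74    phone
9         12   Cable     30   retail
10        27  Sensor     45    phone
11        25   Panel     85   retail
group by product: mean(discount), max(price):
         discount  price
product                 
Cable        19.0     77
Panel        25.0     85
Sensor       27.0     45
Widget       21.0     86
add column price_plus_discount = t['price'] + t['discount']:
         discount  price  price_plus_discount
product                                      
Cable        19.0     77                 96.0
Panel        25.0     85                110.0
Sensor       27.0     45                 72.0
Widget       21.0     86                107.0
Reading off the value at position 0, column 'price_plus_discount', we get 96.0.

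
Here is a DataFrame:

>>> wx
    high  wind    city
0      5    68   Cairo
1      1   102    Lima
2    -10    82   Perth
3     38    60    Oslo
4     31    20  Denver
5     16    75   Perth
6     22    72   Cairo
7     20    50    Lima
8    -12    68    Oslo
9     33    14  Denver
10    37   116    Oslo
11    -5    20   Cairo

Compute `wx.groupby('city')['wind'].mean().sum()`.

group by city, mean of wind:
city
Cairo     53.333333
Denver    17.000000
Lima      76.000000
Oslo      81.333333
Perth     78.500000
Name: wind, dtype: float64
Taking the sum of the resulting series gives 306.166666667.

306.166666667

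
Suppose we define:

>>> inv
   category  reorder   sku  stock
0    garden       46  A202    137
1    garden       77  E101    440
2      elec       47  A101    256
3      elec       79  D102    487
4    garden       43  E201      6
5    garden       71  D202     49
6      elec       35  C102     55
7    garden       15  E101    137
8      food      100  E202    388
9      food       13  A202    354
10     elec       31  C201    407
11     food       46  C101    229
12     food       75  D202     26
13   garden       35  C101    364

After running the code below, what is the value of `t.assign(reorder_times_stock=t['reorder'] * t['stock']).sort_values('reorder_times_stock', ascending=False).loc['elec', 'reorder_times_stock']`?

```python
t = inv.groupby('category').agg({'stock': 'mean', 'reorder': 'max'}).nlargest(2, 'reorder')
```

group by category: mean(stock), max(reorder):
               stock  reorder
category                     
elec      301.250000       79
food      249.250000      100
garden    188.833333       77
take 2 rows with largest reorder:
           stock  reorder
category                 
food      249.25      100
elec      301.25       79
add column reorder_times_stock = t['reorder'] * t['stock']:
           stock  reorder  reorder_times_stock
category                                      
food      249.25      100             24925.00
elec      301.25       79             23798.75
sort by reorder_times_stock descending:
           stock  reorder  reorder_times_stock
category                                      
food      249.25      100             24925.00
elec      301.25       79             23798.75

23798.75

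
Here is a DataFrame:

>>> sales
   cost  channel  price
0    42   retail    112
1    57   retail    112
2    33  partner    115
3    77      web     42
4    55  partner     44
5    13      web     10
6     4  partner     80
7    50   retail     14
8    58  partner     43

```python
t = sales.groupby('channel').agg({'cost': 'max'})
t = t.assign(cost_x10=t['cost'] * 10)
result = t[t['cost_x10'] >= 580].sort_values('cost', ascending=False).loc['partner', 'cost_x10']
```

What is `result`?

580

group by channel, max of cost:
         cost
channel      
partner    58
retail     57
web        77
add column cost_x10 = t['cost'] * 10:
         cost  cost_x10
channel                
partner    58       580
retail     57       570
web        77       770
filter rows where cost_x10 >= 580:
         cost  cost_x10
channel                
partner    58       580
web        77       770
sort by cost descending:
         cost  cost_x10
channel                
web        77       770
partner    58       580
Reading off the value at row 'partner', column 'cost_x10', we get 580.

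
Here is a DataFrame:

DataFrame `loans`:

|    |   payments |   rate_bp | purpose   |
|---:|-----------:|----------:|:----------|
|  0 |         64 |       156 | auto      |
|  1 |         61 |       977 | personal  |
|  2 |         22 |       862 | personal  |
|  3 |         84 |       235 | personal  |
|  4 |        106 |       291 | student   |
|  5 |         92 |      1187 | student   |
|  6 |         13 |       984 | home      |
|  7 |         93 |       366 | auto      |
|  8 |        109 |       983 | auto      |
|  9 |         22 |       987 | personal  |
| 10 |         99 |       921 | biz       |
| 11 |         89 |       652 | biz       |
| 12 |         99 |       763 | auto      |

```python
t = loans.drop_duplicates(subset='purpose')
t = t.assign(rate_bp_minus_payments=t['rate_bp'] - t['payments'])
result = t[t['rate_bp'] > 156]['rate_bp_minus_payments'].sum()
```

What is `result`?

2894

drop duplicate purpose (keep=first):
    payments  rate_bp   purpose
0         64      156      auto
1         61      977  personal
4        106      291   student
6         13      984      home
10        99      921       biz
add column rate_bp_minus_payments = t['rate_bp'] - t['payments']:
    payments  rate_bp   purpose  rate_bp_minus_payments
0         64      156      auto                      92
1         61      977  personal                     916
4        106      291   student                     185
6         13      984      home                     971
10        99      921       biz                     822
filter rows where rate_bp > 156:
    payments  rate_bp   purpose  rate_bp_minus_payments
1         61      977  personal                     916
4        106      291   student                     185
6         13      984      home                     971
10        99      921       biz                     822
Then the sum of column 'rate_bp_minus_payments': 2894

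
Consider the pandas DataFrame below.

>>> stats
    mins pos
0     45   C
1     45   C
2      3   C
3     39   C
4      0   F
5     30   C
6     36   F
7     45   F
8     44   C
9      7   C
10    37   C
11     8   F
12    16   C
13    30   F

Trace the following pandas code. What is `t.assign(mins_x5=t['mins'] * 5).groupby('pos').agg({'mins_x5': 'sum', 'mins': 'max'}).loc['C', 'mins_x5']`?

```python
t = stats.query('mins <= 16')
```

130

filter rows where mins <= 16:
    mins pos
2      3   C
4      0   F
9      7   C
11     8   F
12    16   C
add column mins_x5 = t['mins'] * 5:
    mins pos  mins_x5
2      3   C       15
4      0   F        0
9      7   C       35
11     8   F       40
12    16   C       80
group by pos: sum(mins_x5), max(mins):
     mins_x5  mins
pos               
C        130    16
F         40     8
Then the value at row 'C', column 'mins_x5': 130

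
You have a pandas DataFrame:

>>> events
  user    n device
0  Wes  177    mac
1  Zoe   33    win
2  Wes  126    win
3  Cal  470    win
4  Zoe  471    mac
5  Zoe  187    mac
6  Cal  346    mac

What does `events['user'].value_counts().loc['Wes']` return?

value_counts of user:
user
Zoe    3
Wes    2
Cal    2
Name: count, dtype: int64
Taking the value at index 'Wes' gives 2.

2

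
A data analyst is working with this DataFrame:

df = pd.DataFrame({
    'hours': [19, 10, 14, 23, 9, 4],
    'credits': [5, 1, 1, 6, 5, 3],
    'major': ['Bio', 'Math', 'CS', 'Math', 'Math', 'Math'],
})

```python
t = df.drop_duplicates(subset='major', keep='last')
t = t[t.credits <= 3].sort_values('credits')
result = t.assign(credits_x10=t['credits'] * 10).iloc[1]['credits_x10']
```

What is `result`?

30

drop duplicate major (keep=last):
   hours  credits major
0     19        5   Bio
2     14        1    CS
5      4        3  Math
filter rows where credits <= 3:
   hours  credits major
2     14        1    CS
5      4        3  Math
sort by credits:
   hours  credits major
2     14        1    CS
5      4        3  Math
add column credits_x10 = t['credits'] * 10:
   hours  credits major  credits_x10
2     14        1    CS           10
5      4        3  Math           30
Taking the value at position 1, column 'credits_x10' gives 30.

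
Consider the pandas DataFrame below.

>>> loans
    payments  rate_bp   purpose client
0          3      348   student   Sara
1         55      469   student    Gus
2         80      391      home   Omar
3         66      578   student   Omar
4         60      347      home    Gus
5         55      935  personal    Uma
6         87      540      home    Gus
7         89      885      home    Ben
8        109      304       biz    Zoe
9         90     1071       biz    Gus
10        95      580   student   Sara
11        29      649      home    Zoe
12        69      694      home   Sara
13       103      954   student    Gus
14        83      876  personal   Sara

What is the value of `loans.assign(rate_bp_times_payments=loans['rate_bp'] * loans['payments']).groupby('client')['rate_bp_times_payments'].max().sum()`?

372444

add column rate_bp_times_payments = loans['rate_bp'] * loans['payments']:
    payments  rate_bp   purpose client  rate_bp_times_payments
0          3      348   student   Sara                    1044
1         55      469   student    Gus                   25795
2         80      391      home   Omar                   31280
3         66      578   student   Omar                   38148
4         60      347      home    Gus                   20820
5         55      935  personal    Uma                   51425
6         87      540      home    Gus                   46980
7         89      885      home    Ben                   78765
8        109      304       biz    Zoe                   33136
9         90     1071       biz    Gus                   96390
10        95      580   student   Sara                   55100
11        29      649      home    Zoe                   18821
12        69      694      home   Sara                   47886
13       103      954   student    Gus                   98262
14        83      876  personal   Sara                   72708
group by client, max of rate_bp_times_payments:
client
Ben     78765
Gus     98262
Omar    38148
Sara    72708
Uma     51425
Zoe     33136
Name: rate_bp_times_payments, dtype: int64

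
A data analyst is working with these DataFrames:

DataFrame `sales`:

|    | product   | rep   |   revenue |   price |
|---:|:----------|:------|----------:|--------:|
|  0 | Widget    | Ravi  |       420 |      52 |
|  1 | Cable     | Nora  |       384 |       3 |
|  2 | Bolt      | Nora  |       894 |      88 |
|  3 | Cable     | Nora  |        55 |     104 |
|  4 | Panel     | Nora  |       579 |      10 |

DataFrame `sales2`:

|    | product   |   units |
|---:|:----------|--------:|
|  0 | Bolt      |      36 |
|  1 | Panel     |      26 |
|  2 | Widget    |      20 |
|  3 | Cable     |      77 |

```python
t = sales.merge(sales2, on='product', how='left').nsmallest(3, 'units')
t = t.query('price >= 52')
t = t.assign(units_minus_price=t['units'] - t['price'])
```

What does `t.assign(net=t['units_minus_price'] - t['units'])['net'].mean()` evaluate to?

merge on 'product' (how='left') → 5 rows:
  product   rep  revenue  price  units
0  Widget  Ravi      420     52     20
1   Cable  Nora      384      3     77
2    Bolt  Nora      894     88     36
3   Cable  Nora       55    104     77
4   Panel  Nora      579     10     26
take 3 rows with smallest units:
  product   rep  revenue  price  units
0  Widget  Ravi      420     52     20
4   Panel  Nora      579     10     26
2    Bolt  Nora      894     88     36
filter rows where price >= 52:
  product   rep  revenue  price  units
0  Widget  Ravi      420     52     20
2    Bolt  Nora      894     88     36
add column units_minus_price = t['units'] - t['price']:
  product   rep  revenue  price  units  units_minus_price
0  Widget  Ravi      420     52     20                -32
2    Bolt  Nora      894     88     36                -52
add column net = t['units_minus_price'] - t['units']:
  product   rep  revenue  price  units  units_minus_price  net
0  Widget  Ravi      420     52     20                -32  -52
2    Bolt  Nora      894     88     36                -52  -88
Hence -70.0.

-70.0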